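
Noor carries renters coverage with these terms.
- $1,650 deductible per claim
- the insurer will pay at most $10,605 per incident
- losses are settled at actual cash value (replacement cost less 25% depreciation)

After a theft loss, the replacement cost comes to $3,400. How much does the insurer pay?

$900

Depreciate 25%: the covered value is $3,400 × 0.75 = $2,550.
After the deductible, $2,550 − $1,650 = $900 remains.
$900 ≤ $10,605, so the limit doesn't bind; insurer pays $900.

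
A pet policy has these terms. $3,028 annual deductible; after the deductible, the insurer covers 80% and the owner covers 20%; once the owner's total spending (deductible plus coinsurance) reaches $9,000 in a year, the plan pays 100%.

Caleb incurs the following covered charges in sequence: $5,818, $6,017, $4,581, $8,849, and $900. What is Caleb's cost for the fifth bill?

Claim 1 ($5,818): deductible takes $3,028, $2,790 remains; owner's 20% is $558. Owner owes $3,586 (running OOP $3,586).
Claim 2 ($6,017): deductible already satisfied, so owner's share is 20% × $6,017 = $1,203.40. Owner pays $1,203.40; OOP now $4,789.40.
Claim 3 ($4,581): 20% coinsurance on $4,581 = $916.20. Owner pays $916.20; OOP now $5,705.60.
Claim 4 ($8,849): deductible already satisfied, so owner's share is 20% × $8,849 = $1,769.80. Owner owes $1,769.80 (running OOP $7,475.40).
Claim 5 ($900): deductible met; 20% of $900 = $180. Owner owes $180 (running OOP $7,655.40).

$180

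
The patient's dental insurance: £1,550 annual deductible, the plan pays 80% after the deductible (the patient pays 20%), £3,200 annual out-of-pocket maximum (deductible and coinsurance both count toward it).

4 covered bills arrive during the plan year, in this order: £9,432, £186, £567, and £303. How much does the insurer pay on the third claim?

£530.60

Bill 1, £9,432: £1,550 finishes the deductible; £7,882 goes to coinsurance; patient's 20% is £1,576.40. Patient pays £3,126.40; OOP now £3,126.40. Insurer: £9,432 − £3,126.40 = £6,305.60.
Bill 2, £186: 20% coinsurance on £186 = £37.20. Cost to patient: £37.20. OOP to date £3,163.60. Insurer: £186 − £37.20 = £148.80.
Bill 3, £567: deductible met; 20% of £567 = £113.40. Adding that to £3,163.60 gives £3,277, past the £3,200 cap; patient pays only £3,200 − £3,163.60 = £36.40. Plan pays £567 − £36.40 = £530.60.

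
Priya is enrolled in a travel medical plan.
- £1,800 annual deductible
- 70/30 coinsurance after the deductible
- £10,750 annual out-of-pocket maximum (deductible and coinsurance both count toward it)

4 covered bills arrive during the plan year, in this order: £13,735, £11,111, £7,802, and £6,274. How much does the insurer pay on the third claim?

£5,765.80

#1 (£13,735): £1,800 finishes the deductible; £11,935 goes to coinsurance; coinsurance £11,935 × 30% = £3,580.50. Cost to traveler: £5,380.50. OOP to date £5,380.50. Insurer: £13,735 − £5,380.50 = £8,354.50.
#2 (£11,111): 30% coinsurance on £11,111 = £3,333.30. Traveler pays £3,333.30; OOP now £8,713.80. Insurer: £11,111 − £3,333.30 = £7,777.70.
#3 (£7,802): deductible already satisfied, so traveler's share is 30% × £7,802 = £2,340.60. Adding that to £8,713.80 gives £11,054.40, past the £10,750 cap; traveler pays only £10,750 − £8,713.80 = £2,036.20. Plan pays £7,802 − £2,036.20 = £5,765.80.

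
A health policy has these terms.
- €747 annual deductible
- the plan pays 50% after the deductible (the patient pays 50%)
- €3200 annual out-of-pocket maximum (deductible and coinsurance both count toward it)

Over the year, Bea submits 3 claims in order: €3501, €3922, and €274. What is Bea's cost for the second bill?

€1076

Claim 1 (€3501): €747 finishes the deductible; €2754 goes to coinsurance; patient's 50% is €1377. Cost to patient: €2124. OOP to date €2124.
Claim 2 (€3922): deductible already satisfied, so patient's share is 50% × €3922 = €1961. Adding that to €2124 gives €4085, past the €3200 cap; patient pays only €3200 − €2124 = €1076.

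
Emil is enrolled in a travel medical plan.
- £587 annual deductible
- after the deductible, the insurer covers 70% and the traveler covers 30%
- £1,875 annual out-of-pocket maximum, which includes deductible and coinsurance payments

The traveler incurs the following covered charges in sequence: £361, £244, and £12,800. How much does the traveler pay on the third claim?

£1,282.60

Bill 1, £361: all of it applies to the deductible. Traveler owes £361 (running OOP £361).
Bill 2, £244: deductible takes £226, £18 remains; traveler's 30% is £5.40. Traveler owes £231.40 (running OOP £592.40).
Bill 3, £12,800: 30% coinsurance on £12,800 = £3,840. OOP would hit £4,432.40 > £1,875, so the cap limits the traveler to £1,875 − £592.40 = £1,282.60.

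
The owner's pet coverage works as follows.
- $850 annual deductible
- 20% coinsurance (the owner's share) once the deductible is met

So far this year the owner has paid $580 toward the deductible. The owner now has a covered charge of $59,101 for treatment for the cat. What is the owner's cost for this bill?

Deductible still to meet: $850 − $580 = $270.
The remaining $58,831 (= $59,101 − $270) moves to coinsurance.
Owner's 20% share of $58,831 is $11,766.20.
That puts the owner's cost at $270 + $11,766.20 = $12,036.20.

$12,036.20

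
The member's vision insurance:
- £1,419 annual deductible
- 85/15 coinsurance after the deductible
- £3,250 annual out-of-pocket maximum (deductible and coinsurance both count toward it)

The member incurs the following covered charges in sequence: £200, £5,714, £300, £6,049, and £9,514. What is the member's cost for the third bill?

£45

#1 (£200): all of it applies to the deductible. Cost to member: £200. OOP to date £200.
#2 (£5,714): deductible takes £1,219, £4,495 remains; coinsurance £4,495 × 15% = £674.25. Cost to member: £1,893.25. OOP to date £2,093.25.
#3 (£300): deductible met; 15% of £300 = £45. Member pays £45; OOP now £2,138.25.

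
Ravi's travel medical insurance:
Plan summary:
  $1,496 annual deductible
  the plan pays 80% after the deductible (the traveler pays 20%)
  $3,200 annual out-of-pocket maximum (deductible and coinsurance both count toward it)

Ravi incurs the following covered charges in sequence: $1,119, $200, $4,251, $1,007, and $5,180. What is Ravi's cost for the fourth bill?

Bill 1, $1,119: entire amount goes to the deductible. Cost to traveler: $1,119. OOP to date $1,119.
Bill 2, $200: entire amount goes to the deductible. Traveler pays $200; OOP now $1,319.
Bill 3, $4,251: deductible takes $177, $4,074 remains; traveler's 20% is $814.80. Traveler owes $991.80 (running OOP $2,310.80).
Bill 4, $1,007: 20% coinsurance on $1,007 = $201.40. Cost to traveler: $201.40. OOP to date $2,512.20.

$201.40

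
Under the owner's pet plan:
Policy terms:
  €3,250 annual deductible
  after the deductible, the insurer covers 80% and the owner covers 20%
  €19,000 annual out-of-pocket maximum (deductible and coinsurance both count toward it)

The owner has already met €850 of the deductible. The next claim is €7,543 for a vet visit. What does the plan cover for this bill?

€4,114.40

Remaining deductible: €3,250 − €850 = €2,400.
After the €2,400 deductible portion, €7,543 − €2,400 = €5,143 is subject to coinsurance.
20% of €5,143 = €1,028.60 falls to the owner.
Owner responsibility before any cap: €2,400 + €1,028.60 = €3,428.60.
Year-to-date out-of-pocket becomes €850 + €3,428.60 = €4,278.60, still under the €19,000 maximum, so no cap applies.
The insurer covers the remainder: €7,543 − €3,428.60 = €4,114.40.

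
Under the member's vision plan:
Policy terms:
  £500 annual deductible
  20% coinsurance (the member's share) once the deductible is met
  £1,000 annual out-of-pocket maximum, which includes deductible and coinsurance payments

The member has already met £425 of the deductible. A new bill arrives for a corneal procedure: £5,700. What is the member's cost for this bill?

£425 of the £500 deductible is already met, leaving £75.
That leaves £5,700 − £75 = £5,625 for coinsurance.
20% of £5,625 = £1,125 falls to the member.
Member responsibility before any cap: £75 + £1,125 = £1,200.
Adding £1,200 to the £425 already spent would give £1,625, which exceeds the £1,000 cap; the member pays just £1,000 − £425 = £575.

£575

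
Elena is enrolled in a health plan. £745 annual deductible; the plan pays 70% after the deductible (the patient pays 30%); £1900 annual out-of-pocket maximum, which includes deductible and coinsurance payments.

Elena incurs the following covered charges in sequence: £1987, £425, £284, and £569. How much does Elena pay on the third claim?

£85.20

Claim 1 (£1987): £745 to deductible, leaving £1242; patient's 30% is £372.60. Patient owes £1117.60 (running OOP £1117.60).
Claim 2 (£425): 30% coinsurance on £425 = £127.50. Patient pays £127.50; OOP now £1245.10.
Claim 3 (£284): 30% coinsurance on £284 = £85.20. Patient owes £85.20 (running OOP £1330.30).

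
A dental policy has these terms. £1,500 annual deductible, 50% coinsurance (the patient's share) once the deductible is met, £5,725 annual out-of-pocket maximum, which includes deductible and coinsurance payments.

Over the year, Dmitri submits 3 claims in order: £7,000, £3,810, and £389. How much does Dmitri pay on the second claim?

Claim 1 — £7,000: deductible takes £1,500, £5,500 remains; coinsurance £5,500 × 50% = £2,750. Cost to patient: £4,250. OOP to date £4,250.
Claim 2 — £3,810: 50% coinsurance on £3,810 = £1,905. OOP would hit £6,155 > £5,725, so the cap limits the patient to £5,725 − £4,250 = £1,475.

£1,475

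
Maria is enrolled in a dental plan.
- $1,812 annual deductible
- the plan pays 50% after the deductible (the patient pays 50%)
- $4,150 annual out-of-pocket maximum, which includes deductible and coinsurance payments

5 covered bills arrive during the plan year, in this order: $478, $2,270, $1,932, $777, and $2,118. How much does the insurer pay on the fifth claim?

$1,602.50

#1 ($478): fully absorbed by the deductible. Patient owes $478 (running OOP $478). Insurer: $478 − $478 = $0.
#2 ($2,270): $1,334 to deductible, leaving $936; coinsurance $936 × 50% = $468. Patient owes $1,802 (running OOP $2,280). Plan pays $2,270 − $1,802 = $468.
#3 ($1,932): 50% coinsurance on $1,932 = $966. Patient pays $966; OOP now $3,246. Insurer: $1,932 − $966 = $966.
#4 ($777): deductible met; 50% of $777 = $388.50. Patient owes $388.50 (running OOP $3,634.50). Plan pays $777 − $388.50 = $388.50.
#5 ($2,118): deductible already satisfied, so patient's share is 50% × $2,118 = $1,059. That would push OOP to $4,693.50, over the $4,150 cap, so patient pays $4,150 − $3,634.50 = $515.50. Insurer: $2,118 − $515.50 = $1,602.50.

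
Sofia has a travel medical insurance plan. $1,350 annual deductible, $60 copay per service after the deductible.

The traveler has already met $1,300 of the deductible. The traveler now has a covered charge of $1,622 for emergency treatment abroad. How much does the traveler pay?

$110

Deductible still to meet: $1,350 − $1,300 = $50.
The remaining $1,572 (= $1,622 − $50) moves to the copay.
Copay on this service: $60.
So the traveler owes $50 + $60 = $110.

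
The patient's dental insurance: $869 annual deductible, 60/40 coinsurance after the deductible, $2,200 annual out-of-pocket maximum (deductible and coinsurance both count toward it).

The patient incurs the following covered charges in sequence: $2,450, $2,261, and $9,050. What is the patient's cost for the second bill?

$698.60

Claim 1 ($2,450): $869 finishes the deductible; $1,581 goes to coinsurance; patient's 40% is $632.40. Cost to patient: $1,501.40. OOP to date $1,501.40.
Claim 2 ($2,261): 40% coinsurance on $2,261 = $904.40. That would push OOP to $2,405.80, over the $2,200 cap, so patient pays $2,200 − $1,501.40 = $698.60.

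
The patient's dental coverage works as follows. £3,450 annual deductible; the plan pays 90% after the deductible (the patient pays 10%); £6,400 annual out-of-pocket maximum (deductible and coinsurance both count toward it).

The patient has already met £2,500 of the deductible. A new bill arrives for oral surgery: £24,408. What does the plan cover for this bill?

Deductible still to meet: £3,450 − £2,500 = £950.
After the £950 deductible portion, £24,408 − £950 = £23,458 is subject to coinsurance.
Coinsurance: £23,458 × 10% = £2,345.80.
Patient responsibility before any cap: £950 + £2,345.80 = £3,295.80.
Total out-of-pocket so far would be £2,500 + £3,295.80 = £5,795.80, below the £6,400 cap — no reduction.
Insurer pays the balance: £24,408 − £3,295.80 = £21,112.20.

£21,112.20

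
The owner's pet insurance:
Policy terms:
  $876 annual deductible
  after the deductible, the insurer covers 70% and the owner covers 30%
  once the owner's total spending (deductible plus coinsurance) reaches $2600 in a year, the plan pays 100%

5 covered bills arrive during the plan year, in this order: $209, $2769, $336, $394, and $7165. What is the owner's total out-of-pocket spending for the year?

Bill 1, $209: fully absorbed by the deductible. Owner pays $209; OOP now $209.
Bill 2, $2769: $667 finishes the deductible; $2102 goes to coinsurance; 30% of $2102 = $630.60. Owner owes $1297.60 (running OOP $1506.60).
Bill 3, $336: deductible already satisfied, so owner's share is 30% × $336 = $100.80. Owner owes $100.80 (running OOP $1607.40).
Bill 4, $394: deductible met; 30% of $394 = $118.20. Cost to owner: $118.20. OOP to date $1725.60.
Bill 5, $7165: deductible met; 30% of $7165 = $2149.50. Adding that to $1725.60 gives $3875.10, past the $2600 cap; owner pays only $2600 − $1725.60 = $874.40.
Total paid by the owner: $209 + $1297.60 + $100.80 + $118.20 + $874.40 = $2600.

$2600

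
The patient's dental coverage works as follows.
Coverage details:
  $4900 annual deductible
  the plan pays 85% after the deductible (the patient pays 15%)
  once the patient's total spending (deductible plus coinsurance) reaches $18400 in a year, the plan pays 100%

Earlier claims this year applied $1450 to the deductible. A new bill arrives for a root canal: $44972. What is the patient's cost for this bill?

$9678.30

Remaining deductible: $4900 − $1450 = $3450.
The remaining $41522 (= $44972 − $3450) moves to coinsurance.
Patient's 15% share of $41522 is $6228.30.
That puts the patient's cost at $3450 + $6228.30 = $9678.30 before any cap.
Total out-of-pocket so far would be $1450 + $9678.30 = $11128.30, below the $18400 cap — no reduction.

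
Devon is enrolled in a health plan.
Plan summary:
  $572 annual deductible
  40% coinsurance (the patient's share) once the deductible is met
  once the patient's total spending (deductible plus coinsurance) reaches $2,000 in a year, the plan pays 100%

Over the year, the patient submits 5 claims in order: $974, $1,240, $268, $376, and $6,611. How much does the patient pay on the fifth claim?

$513.60

#1 ($974): $572 to deductible, leaving $402; 40% of $402 = $160.80. Cost to patient: $732.80. OOP to date $732.80.
#2 ($1,240): 40% coinsurance on $1,240 = $496. Patient owes $496 (running OOP $1,228.80).
#3 ($268): 40% coinsurance on $268 = $107.20. Cost to patient: $107.20. OOP to date $1,336.
#4 ($376): 40% coinsurance on $376 = $150.40. Cost to patient: $150.40. OOP to date $1,486.40.
#5 ($6,611): 40% coinsurance on $6,611 = $2,644.40. OOP would hit $4,130.80 > $2,000, so the cap limits the patient to $2,000 − $1,486.40 = $513.60.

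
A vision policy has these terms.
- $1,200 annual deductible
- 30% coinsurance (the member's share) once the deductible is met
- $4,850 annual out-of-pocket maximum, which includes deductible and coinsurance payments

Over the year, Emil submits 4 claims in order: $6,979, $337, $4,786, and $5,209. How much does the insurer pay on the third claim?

Bill 1, $6,979: $1,200 finishes the deductible; $5,779 goes to coinsurance; member's 30% is $1,733.70. Member pays $2,933.70; OOP now $2,933.70. Plan pays $6,979 − $2,933.70 = $4,045.30.
Bill 2, $337: deductible met; 30% of $337 = $101.10. Cost to member: $101.10. OOP to date $3,034.80. Plan pays $337 − $101.10 = $235.90.
Bill 3, $4,786: deductible met; 30% of $4,786 = $1,435.80. Member pays $1,435.80; OOP now $4,470.60. Insurer: $4,786 − $1,435.80 = $3,350.20.

$3,350.20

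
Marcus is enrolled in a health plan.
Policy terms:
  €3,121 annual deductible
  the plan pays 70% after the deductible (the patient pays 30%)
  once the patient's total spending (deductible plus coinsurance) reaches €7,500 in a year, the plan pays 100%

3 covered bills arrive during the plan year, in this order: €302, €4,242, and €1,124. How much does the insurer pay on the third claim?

#1 (€302): fully absorbed by the deductible. Patient pays €302; OOP now €302. Plan pays €302 − €302 = €0.
#2 (€4,242): €2,819 finishes the deductible; €1,423 goes to coinsurance; 30% of €1,423 = €426.90. Patient owes €3,245.90 (running OOP €3,547.90). Plan pays €4,242 − €3,245.90 = €996.10.
#3 (€1,124): deductible met; 30% of €1,124 = €337.20. Patient pays €337.20; OOP now €3,885.10. Insurer: €1,124 − €337.20 = €786.80.

€786.80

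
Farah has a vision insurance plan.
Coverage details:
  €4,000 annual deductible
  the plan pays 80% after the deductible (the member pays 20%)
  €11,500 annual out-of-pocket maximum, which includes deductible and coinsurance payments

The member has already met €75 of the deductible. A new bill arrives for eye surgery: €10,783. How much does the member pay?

Deductible still to meet: €4,000 − €75 = €3,925.
After the €3,925 deductible portion, €10,783 − €3,925 = €6,858 is subject to coinsurance.
Coinsurance: €6,858 × 20% = €1,371.60.
So the member owes €3,925 + €1,371.60 = €5,296.60 before any cap.
Total out-of-pocket so far would be €75 + €5,296.60 = €5,371.60, below the €11,500 cap — no reduction.

€5,296.60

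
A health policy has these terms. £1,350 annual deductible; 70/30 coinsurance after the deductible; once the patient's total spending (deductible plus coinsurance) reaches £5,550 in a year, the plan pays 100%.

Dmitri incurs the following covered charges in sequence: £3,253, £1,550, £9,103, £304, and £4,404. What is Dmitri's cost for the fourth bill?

Claim 1 (£3,253): deductible takes £1,350, £1,903 remains; patient's 30% is £570.90. Patient pays £1,920.90; OOP now £1,920.90.
Claim 2 (£1,550): 30% coinsurance on £1,550 = £465. Patient pays £465; OOP now £2,385.90.
Claim 3 (£9,103): deductible already satisfied, so patient's share is 30% × £9,103 = £2,730.90. Patient pays £2,730.90; OOP now £5,116.80.
Claim 4 (£304): 30% coinsurance on £304 = £91.20. Patient owes £91.20 (running OOP £5,208).

£91.20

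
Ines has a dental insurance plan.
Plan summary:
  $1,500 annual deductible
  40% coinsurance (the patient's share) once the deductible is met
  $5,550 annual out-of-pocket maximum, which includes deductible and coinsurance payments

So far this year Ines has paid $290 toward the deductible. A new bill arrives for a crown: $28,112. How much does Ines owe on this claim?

$5,260

Deductible still to meet: $1,500 − $290 = $1,210.
The remaining $26,902 (= $28,112 − $1,210) moves to coinsurance.
40% of $26,902 = $10,760.80 falls to the patient.
So the patient owes $1,210 + $10,760.80 = $11,970.80 before any cap.
Adding $11,970.80 to the $290 already spent would give $12,260.80, which exceeds the $5,550 cap; the patient pays just $5,550 − $290 = $5,260.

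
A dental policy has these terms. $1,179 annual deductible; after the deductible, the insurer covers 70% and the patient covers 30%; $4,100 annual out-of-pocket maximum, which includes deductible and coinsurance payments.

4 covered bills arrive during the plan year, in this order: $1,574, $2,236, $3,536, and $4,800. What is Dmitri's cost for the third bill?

#1 ($1,574): $1,179 finishes the deductible; $395 goes to coinsurance; patient's 30% is $118.50. Patient owes $1,297.50 (running OOP $1,297.50).
#2 ($2,236): deductible met; 30% of $2,236 = $670.80. Patient pays $670.80; OOP now $1,968.30.
#3 ($3,536): deductible already satisfied, so patient's share is 30% × $3,536 = $1,060.80. Patient owes $1,060.80 (running OOP $3,029.10).

$1,060.80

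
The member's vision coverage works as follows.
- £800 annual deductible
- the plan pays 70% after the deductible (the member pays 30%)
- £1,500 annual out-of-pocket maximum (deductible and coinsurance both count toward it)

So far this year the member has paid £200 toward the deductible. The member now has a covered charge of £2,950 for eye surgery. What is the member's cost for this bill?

£200 of the £800 deductible is already met, leaving £600.
After the £600 deductible portion, £2,950 − £600 = £2,350 is subject to coinsurance.
Coinsurance: £2,350 × 30% = £705.
So the member owes £600 + £705 = £1,305 before any cap.
Year-to-date out-of-pocket would reach £200 + £1,305 = £1,505, above the £1,500 maximum, so the member pays only £1,500 − £200 = £1,300.

£1,300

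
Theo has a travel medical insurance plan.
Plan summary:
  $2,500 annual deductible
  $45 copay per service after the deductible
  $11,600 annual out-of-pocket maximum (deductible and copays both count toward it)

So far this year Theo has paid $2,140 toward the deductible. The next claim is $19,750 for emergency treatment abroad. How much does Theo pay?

$405

Deductible still to meet: $2,500 − $2,140 = $360.
That leaves $19,750 − $360 = $19,390 for the copay.
Copay on this service: $45.
That puts the traveler's cost at $360 + $45 = $405 before any cap.
Total out-of-pocket so far would be $2,140 + $405 = $2,545, below the $11,600 cap — no reduction.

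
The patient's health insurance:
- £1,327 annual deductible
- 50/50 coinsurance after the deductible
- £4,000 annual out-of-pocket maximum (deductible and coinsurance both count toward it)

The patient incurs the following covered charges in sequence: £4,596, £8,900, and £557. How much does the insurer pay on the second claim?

£7,861.50

Bill 1, £4,596: £1,327 to deductible, leaving £3,269; coinsurance £3,269 × 50% = £1,634.50. Cost to patient: £2,961.50. OOP to date £2,961.50. Plan pays £4,596 − £2,961.50 = £1,634.50.
Bill 2, £8,900: deductible met; 50% of £8,900 = £4,450. OOP would hit £7,411.50 > £4,000, so the cap limits the patient to £4,000 − £2,961.50 = £1,038.50. Plan pays £8,900 − £1,038.50 = £7,861.50.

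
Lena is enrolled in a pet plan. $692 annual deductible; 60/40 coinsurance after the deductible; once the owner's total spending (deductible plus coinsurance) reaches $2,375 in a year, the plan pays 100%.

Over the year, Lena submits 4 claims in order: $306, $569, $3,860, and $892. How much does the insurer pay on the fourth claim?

Claim 1 ($306): fully absorbed by the deductible. Owner pays $306; OOP now $306. Plan pays $306 − $306 = $0.
Claim 2 ($569): deductible takes $386, $183 remains; coinsurance $183 × 40% = $73.20. Cost to owner: $459.20. OOP to date $765.20. Plan pays $569 − $459.20 = $109.80.
Claim 3 ($3,860): deductible met; 40% of $3,860 = $1,544. Owner pays $1,544; OOP now $2,309.20. Plan pays $3,860 − $1,544 = $2,316.
Claim 4 ($892): deductible met; 40% of $892 = $356.80. OOP would hit $2,666 > $2,375, so the cap limits the owner to $2,375 − $2,309.20 = $65.80. Plan pays $892 − $65.80 = $826.20.

$826.20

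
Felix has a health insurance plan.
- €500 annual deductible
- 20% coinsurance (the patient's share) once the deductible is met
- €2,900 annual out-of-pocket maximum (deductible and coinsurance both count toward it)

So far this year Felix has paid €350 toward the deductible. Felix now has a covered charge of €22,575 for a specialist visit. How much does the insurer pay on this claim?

€20,025

€350 of the €500 deductible is already met, leaving €150.
The remaining €22,425 (= €22,575 − €150) moves to coinsurance.
Coinsurance: €22,425 × 20% = €4,485.
That puts the patient's cost at €150 + €4,485 = €4,635 before any cap.
That would bring total out-of-pocket to €4,985, past the €2,900 cap. The patient is capped at €2,900 − €350 = €2,550 on this claim.
The plan picks up €22,575 − €2,550 = €20,025.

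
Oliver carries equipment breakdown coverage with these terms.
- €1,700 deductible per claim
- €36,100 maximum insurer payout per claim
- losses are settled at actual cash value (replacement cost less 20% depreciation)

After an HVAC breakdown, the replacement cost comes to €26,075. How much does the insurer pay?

At 20% depreciation, ACV = €26,075 − €5,215 = €20,860.
Subtract the deductible: €20,860 − €1,700 = €19,160.
That's under the €36,100 cap, so the insurer reimburses the full €19,160.

€19,160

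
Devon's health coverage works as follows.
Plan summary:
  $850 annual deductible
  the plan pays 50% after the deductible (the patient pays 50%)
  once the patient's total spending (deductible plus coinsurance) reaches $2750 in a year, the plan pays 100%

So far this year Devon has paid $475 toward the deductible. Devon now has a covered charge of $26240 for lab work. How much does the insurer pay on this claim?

$23965

$475 of the $850 deductible is already met, leaving $375.
After the $375 deductible portion, $26240 − $375 = $25865 is subject to coinsurance.
Patient's 50% share of $25865 is $12932.50.
So the patient owes $375 + $12932.50 = $13307.50 before any cap.
Adding $13307.50 to the $475 already spent would give $13782.50, which exceeds the $2750 cap; the patient pays just $2750 − $475 = $2275.
Insurer pays the balance: $26240 − $2275 = $23965.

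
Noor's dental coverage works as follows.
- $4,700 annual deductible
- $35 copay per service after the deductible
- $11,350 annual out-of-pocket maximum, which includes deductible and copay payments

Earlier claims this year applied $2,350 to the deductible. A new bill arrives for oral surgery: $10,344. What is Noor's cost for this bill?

$2,350 of the $4,700 deductible is already met, leaving $2,350.
The remaining $7,994 (= $10,344 − $2,350) moves to the copay.
Copay on this service: $35.
So the patient owes $2,350 + $35 = $2,385 before any cap.
Total out-of-pocket so far would be $2,350 + $2,385 = $4,735, below the $11,350 cap — no reduction.

$2,385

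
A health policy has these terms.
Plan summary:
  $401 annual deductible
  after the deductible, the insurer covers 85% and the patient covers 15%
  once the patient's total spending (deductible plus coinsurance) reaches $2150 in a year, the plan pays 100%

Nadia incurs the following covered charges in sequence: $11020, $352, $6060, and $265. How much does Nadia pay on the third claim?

#1 ($11020): deductible takes $401, $10619 remains; 15% of $10619 = $1592.85. Cost to patient: $1993.85. OOP to date $1993.85.
#2 ($352): deductible already satisfied, so patient's share is 15% × $352 = $52.80. Patient owes $52.80 (running OOP $2046.65).
#3 ($6060): deductible already satisfied, so patient's share is 15% × $6060 = $909. Adding that to $2046.65 gives $2955.65, past the $2150 cap; patient pays only $2150 − $2046.65 = $103.35.

$103.35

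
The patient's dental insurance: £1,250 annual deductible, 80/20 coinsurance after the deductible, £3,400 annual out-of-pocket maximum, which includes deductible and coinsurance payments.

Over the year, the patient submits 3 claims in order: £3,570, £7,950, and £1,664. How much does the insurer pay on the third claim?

£1,568

Claim 1 — £3,570: deductible takes £1,250, £2,320 remains; 20% of £2,320 = £464. Patient pays £1,714; OOP now £1,714. Insurer: £3,570 − £1,714 = £1,856.
Claim 2 — £7,950: deductible already satisfied, so patient's share is 20% × £7,950 = £1,590. Cost to patient: £1,590. OOP to date £3,304. Plan pays £7,950 − £1,590 = £6,360.
Claim 3 — £1,664: deductible met; 20% of £1,664 = £332.80. Adding that to £3,304 gives £3,636.80, past the £3,400 cap; patient pays only £3,400 − £3,304 = £96. Insurer: £1,664 − £96 = £1,568.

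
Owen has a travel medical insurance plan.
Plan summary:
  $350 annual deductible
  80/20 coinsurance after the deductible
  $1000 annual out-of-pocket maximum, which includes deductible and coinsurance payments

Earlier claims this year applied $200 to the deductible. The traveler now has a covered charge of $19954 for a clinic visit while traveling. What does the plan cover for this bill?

$19154

Remaining deductible: $350 − $200 = $150.
After the $150 deductible portion, $19954 − $150 = $19804 is subject to coinsurance.
20% of $19804 = $3960.80 falls to the traveler.
That puts the traveler's cost at $150 + $3960.80 = $4110.80 before any cap.
That would bring total out-of-pocket to $4310.80, past the $1000 cap. The traveler is capped at $1000 − $200 = $800 on this claim.
Insurer pays the balance: $19954 − $800 = $19154.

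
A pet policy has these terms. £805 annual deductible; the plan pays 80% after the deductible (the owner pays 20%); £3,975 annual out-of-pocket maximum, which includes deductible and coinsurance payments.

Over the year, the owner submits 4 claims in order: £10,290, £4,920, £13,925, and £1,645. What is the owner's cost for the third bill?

Bill 1, £10,290: deductible takes £805, £9,485 remains; coinsurance £9,485 × 20% = £1,897. Owner owes £2,702 (running OOP £2,702).
Bill 2, £4,920: 20% coinsurance on £4,920 = £984. Owner owes £984 (running OOP £3,686).
Bill 3, £13,925: deductible met; 20% of £13,925 = £2,785. Adding that to £3,686 gives £6,471, past the £3,975 cap; owner pays only £3,975 − £3,686 = £289.

£289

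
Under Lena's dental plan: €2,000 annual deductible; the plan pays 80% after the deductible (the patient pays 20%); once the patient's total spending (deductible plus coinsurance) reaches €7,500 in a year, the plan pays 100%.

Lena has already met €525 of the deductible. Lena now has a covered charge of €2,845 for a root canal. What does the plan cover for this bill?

€1,096

€525 of the €2,000 deductible is already met, leaving €1,475.
That leaves €2,845 − €1,475 = €1,370 for coinsurance.
20% of €1,370 = €274 falls to the patient.
That puts the patient's cost at €1,475 + €274 = €1,749 before any cap.
Total out-of-pocket so far would be €525 + €1,749 = €2,274, below the €7,500 cap — no reduction.
The insurer covers the remainder: €2,845 − €1,749 = €1,096.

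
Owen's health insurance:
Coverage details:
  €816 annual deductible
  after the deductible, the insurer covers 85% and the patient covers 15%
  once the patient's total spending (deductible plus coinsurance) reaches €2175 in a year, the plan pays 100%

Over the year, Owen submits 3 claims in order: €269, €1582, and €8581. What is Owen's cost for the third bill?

Claim 1 — €269: entire amount goes to the deductible. Cost to patient: €269. OOP to date €269.
Claim 2 — €1582: deductible takes €547, €1035 remains; 15% of €1035 = €155.25. Cost to patient: €702.25. OOP to date €971.25.
Claim 3 — €8581: deductible already satisfied, so patient's share is 15% × €8581 = €1287.15. That would push OOP to €2258.40, over the €2175 cap, so patient pays €2175 − €971.25 = €1203.75.

€1203.75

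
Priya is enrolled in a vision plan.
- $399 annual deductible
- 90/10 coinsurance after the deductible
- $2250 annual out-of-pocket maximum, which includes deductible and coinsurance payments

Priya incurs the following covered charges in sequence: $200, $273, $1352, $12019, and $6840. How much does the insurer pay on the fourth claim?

$10817.10

Bill 1, $200: entire amount goes to the deductible. Member pays $200; OOP now $200. Insurer: $200 − $200 = $0.
Bill 2, $273: deductible takes $199, $74 remains; 10% of $74 = $7.40. Member owes $206.40 (running OOP $406.40). Insurer: $273 − $206.40 = $66.60.
Bill 3, $1352: 10% coinsurance on $1352 = $135.20. Member owes $135.20 (running OOP $541.60). Plan pays $1352 − $135.20 = $1216.80.
Bill 4, $12019: deductible already satisfied, so member's share is 10% × $12019 = $1201.90. Cost to member: $1201.90. OOP to date $1743.50. Plan pays $12019 − $1201.90 = $10817.10.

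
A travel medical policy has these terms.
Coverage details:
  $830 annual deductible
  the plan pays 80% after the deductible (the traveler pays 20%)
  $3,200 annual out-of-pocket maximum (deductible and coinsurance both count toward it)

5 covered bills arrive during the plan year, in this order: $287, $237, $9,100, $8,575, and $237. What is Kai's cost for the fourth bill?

$611.20

Claim 1 ($287): entire amount goes to the deductible. Traveler pays $287; OOP now $287.
Claim 2 ($237): entire amount goes to the deductible. Traveler owes $237 (running OOP $524).
Claim 3 ($9,100): deductible takes $306, $8,794 remains; traveler's 20% is $1,758.80. Traveler pays $2,064.80; OOP now $2,588.80.
Claim 4 ($8,575): deductible met; 20% of $8,575 = $1,715. That would push OOP to $4,303.80, over the $3,200 cap, so traveler pays $3,200 − $2,588.80 = $611.20.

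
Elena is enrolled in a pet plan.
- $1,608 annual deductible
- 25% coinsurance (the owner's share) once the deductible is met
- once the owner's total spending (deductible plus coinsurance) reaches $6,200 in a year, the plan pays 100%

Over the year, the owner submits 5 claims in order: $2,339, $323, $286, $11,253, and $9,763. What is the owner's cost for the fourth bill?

$2,813.25

Claim 1 — $2,339: $1,608 to deductible, leaving $731; coinsurance $731 × 25% = $182.75. Owner pays $1,790.75; OOP now $1,790.75.
Claim 2 — $323: 25% coinsurance on $323 = $80.75. Cost to owner: $80.75. OOP to date $1,871.50.
Claim 3 — $286: deductible met; 25% of $286 = $71.50. Owner pays $71.50; OOP now $1,943.
Claim 4 — $11,253: deductible met; 25% of $11,253 = $2,813.25. Cost to owner: $2,813.25. OOP to date $4,756.25.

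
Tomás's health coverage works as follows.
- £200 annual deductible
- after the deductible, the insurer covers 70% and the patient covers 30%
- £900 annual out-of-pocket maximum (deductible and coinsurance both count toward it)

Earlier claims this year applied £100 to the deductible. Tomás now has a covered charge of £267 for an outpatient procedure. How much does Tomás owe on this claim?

£150.10

£100 of the £200 deductible is already met, leaving £100.
That leaves £267 − £100 = £167 for coinsurance.
Patient's 30% share of £167 is £50.10.
Patient responsibility before any cap: £100 + £50.10 = £150.10.
Total out-of-pocket so far would be £100 + £150.10 = £250.10, below the £900 cap — no reduction.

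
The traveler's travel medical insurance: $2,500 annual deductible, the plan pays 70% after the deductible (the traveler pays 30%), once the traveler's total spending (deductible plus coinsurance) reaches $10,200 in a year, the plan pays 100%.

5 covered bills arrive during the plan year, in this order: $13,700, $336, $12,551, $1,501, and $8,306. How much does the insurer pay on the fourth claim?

#1 ($13,700): $2,500 finishes the deductible; $11,200 goes to coinsurance; 30% of $11,200 = $3,360. Cost to traveler: $5,860. OOP to date $5,860. Insurer: $13,700 − $5,860 = $7,840.
#2 ($336): 30% coinsurance on $336 = $100.80. Traveler pays $100.80; OOP now $5,960.80. Insurer: $336 − $100.80 = $235.20.
#3 ($12,551): deductible already satisfied, so traveler's share is 30% × $12,551 = $3,765.30. Traveler pays $3,765.30; OOP now $9,726.10. Insurer: $12,551 − $3,765.30 = $8,785.70.
#4 ($1,501): deductible already satisfied, so traveler's share is 30% × $1,501 = $450.30. Traveler owes $450.30 (running OOP $10,176.40). Plan pays $1,501 − $450.30 = $1,050.70.

$1,050.70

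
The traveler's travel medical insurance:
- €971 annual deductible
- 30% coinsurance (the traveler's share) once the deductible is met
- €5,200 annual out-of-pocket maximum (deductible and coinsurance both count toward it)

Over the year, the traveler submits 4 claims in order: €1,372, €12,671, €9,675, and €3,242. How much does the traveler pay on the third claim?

€307.40

Bill 1, €1,372: €971 to deductible, leaving €401; 30% of €401 = €120.30. Traveler pays €1,091.30; OOP now €1,091.30.
Bill 2, €12,671: deductible already satisfied, so traveler's share is 30% × €12,671 = €3,801.30. Traveler pays €3,801.30; OOP now €4,892.60.
Bill 3, €9,675: 30% coinsurance on €9,675 = €2,902.50. Adding that to €4,892.60 gives €7,795.10, past the €5,200 cap; traveler pays only €5,200 − €4,892.60 = €307.40.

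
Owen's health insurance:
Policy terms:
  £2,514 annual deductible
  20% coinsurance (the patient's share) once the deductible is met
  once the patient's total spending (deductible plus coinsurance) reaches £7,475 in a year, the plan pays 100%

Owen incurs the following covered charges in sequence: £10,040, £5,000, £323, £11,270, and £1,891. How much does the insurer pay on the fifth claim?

£1,753.80

Bill 1, £10,040: deductible takes £2,514, £7,526 remains; 20% of £7,526 = £1,505.20. Patient pays £4,019.20; OOP now £4,019.20. Plan pays £10,040 − £4,019.20 = £6,020.80.
Bill 2, £5,000: deductible met; 20% of £5,000 = £1,000. Cost to patient: £1,000. OOP to date £5,019.20. Plan pays £5,000 − £1,000 = £4,000.
Bill 3, £323: deductible met; 20% of £323 = £64.60. Cost to patient: £64.60. OOP to date £5,083.80. Insurer: £323 − £64.60 = £258.40.
Bill 4, £11,270: 20% coinsurance on £11,270 = £2,254. Patient owes £2,254 (running OOP £7,337.80). Plan pays £11,270 − £2,254 = £9,016.
Bill 5, £1,891: 20% coinsurance on £1,891 = £378.20. That would push OOP to £7,716, over the £7,475 cap, so patient pays £7,475 − £7,337.80 = £137.20. Plan pays £1,891 − £137.20 = £1,753.80.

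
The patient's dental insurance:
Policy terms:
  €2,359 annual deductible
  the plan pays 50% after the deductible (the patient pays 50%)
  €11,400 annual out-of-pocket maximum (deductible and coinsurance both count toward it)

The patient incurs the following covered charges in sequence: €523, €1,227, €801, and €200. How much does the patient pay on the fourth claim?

€100

Bill 1, €523: all of it applies to the deductible. Cost to patient: €523. OOP to date €523.
Bill 2, €1,227: all of it applies to the deductible. Patient pays €1,227; OOP now €1,750.
Bill 3, €801: €609 to deductible, leaving €192; coinsurance €192 × 50% = €96. Patient pays €705; OOP now €2,455.
Bill 4, €200: 50% coinsurance on €200 = €100. Cost to patient: €100. OOP to date €2,555.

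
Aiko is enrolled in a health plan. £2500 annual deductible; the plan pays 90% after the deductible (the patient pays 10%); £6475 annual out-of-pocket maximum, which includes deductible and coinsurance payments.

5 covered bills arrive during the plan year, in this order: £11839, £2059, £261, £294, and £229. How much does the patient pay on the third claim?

Claim 1 — £11839: deductible takes £2500, £9339 remains; coinsurance £9339 × 10% = £933.90. Cost to patient: £3433.90. OOP to date £3433.90.
Claim 2 — £2059: deductible met; 10% of £2059 = £205.90. Cost to patient: £205.90. OOP to date £3639.80.
Claim 3 — £261: deductible already satisfied, so patient's share is 10% × £261 = £26.10. Patient owes £26.10 (running OOP £3665.90).

£26.10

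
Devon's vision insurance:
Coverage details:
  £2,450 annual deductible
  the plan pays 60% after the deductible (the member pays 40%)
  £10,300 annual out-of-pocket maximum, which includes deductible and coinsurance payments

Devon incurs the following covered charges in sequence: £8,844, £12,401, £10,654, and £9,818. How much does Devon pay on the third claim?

Claim 1 — £8,844: deductible takes £2,450, £6,394 remains; 40% of £6,394 = £2,557.60. Member owes £5,007.60 (running OOP £5,007.60).
Claim 2 — £12,401: deductible already satisfied, so member's share is 40% × £12,401 = £4,960.40. Member pays £4,960.40; OOP now £9,968.
Claim 3 — £10,654: deductible met; 40% of £10,654 = £4,261.60. Adding that to £9,968 gives £14,229.60, past the £10,300 cap; member pays only £10,300 − £9,968 = £332.

£332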